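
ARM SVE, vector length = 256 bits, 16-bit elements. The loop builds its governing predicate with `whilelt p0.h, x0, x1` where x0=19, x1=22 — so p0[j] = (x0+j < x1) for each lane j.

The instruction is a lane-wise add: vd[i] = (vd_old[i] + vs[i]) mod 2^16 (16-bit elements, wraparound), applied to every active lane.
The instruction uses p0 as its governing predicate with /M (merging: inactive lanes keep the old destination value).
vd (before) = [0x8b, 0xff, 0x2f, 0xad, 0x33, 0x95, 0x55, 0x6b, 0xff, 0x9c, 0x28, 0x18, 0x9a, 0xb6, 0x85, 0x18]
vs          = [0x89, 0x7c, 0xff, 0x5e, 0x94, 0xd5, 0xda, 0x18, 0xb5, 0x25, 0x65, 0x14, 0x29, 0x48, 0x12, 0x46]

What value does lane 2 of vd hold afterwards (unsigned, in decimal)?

register lanes = 256/16 = 16
active while 19+j < 22, i.e. j ∈ [0,3) capped at 16 ⇒ 3
vd[0] add(0x8b,0x89) -> 0x114
vd[1] add(0xff,0x7c) -> 0x17b
vd[2] add(0x2f,0xff) -> 0x12e
vd[3] tail/keep -> 0xad
vd[4] tail/keep -> 0x33
vd[5] tail/keep -> 0x95
vd[6] tail/keep -> 0x55
vd[7] tail/keep -> 0x6b
vd[8] tail/keep -> 0xff
vd[9] tail/keep -> 0x9c
vd[10] tail/keep -> 0x28
vd[11] tail/keep -> 0x18
vd[12] tail/keep -> 0x9a
vd[13] tail/keep -> 0xb6
vd[14] tail/keep -> 0x85
vd[15] tail/keep -> 0x18

vd[2] = 302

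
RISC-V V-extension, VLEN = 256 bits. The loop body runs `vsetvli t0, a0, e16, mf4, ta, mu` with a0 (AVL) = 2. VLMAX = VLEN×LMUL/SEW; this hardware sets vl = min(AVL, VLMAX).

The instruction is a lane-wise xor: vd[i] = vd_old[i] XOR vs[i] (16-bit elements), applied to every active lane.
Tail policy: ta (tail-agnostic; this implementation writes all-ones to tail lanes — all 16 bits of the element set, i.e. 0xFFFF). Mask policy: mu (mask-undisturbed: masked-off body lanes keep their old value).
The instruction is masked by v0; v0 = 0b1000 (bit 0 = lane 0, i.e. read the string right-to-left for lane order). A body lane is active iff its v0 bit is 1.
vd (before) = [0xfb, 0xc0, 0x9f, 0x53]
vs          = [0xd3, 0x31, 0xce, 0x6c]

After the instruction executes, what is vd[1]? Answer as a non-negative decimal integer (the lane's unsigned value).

lanes per group: 256·1/4/16 = 4
vl = min(AVL, VLMAX) = min(2, 4) = 2
  i=0: mask-off/keep → 251
  i=1: mask-off/keep → 192
  i=2: tail/ones → 65535
  i=3: tail/ones → 65535

vd[1] = 192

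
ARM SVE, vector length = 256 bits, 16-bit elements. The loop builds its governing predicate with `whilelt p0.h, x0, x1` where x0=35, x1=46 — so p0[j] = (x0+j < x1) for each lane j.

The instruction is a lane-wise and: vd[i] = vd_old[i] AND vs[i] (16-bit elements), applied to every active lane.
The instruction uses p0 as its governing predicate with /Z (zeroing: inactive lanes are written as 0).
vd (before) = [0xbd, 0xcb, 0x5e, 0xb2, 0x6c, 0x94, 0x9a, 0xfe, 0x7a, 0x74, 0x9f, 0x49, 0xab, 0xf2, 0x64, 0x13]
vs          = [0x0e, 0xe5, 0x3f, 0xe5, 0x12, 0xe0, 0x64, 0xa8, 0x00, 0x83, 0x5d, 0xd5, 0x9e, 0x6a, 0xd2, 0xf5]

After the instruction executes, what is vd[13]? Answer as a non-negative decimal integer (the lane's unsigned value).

vd[13] = 0

256-bit reg / 16-bit elem → 16 lanes
p0[j] = (35+j < 46); true for j=0..10 → 11 lanes set
lane  0: and(0xbd,0x0e) ⇒ 0x0c
lane  1: and(0xcb,0xe5) ⇒ 0xc1
lane  2: and(0x5e,0x3f) ⇒ 0x1e
lane  3: and(0xb2,0xe5) ⇒ 0xa0
lane  4: and(0x6c,0x12) ⇒ 0x00
lane  5: and(0x94,0xe0) ⇒ 0x80
lane  6: and(0x9a,0x64) ⇒ 0x00
lane  7: and(0xfe,0xa8) ⇒ 0xa8
lane  8: and(0x7a,0x00) ⇒ 0x00
lane  9: and(0x74,0x83) ⇒ 0x00
lane 10: and(0x9f,0x5d) ⇒ 0x1d
lane 11: tail/zero ⇒ 0x00
lane 12: tail/zero ⇒ 0x00
lane 13: tail/zero ⇒ 0x00
lane 14: tail/zero ⇒ 0x00
lane 15: tail/zero ⇒ 0x00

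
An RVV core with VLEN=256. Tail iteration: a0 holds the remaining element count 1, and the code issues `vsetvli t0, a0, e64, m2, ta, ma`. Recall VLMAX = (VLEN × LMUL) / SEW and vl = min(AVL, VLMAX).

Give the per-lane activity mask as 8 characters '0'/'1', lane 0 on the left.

lanes per group: 256·2/64 = 8
vl = min(AVL, VLMAX) = min(1, 8) = 1
bits (lane 0 leftmost): 10000000

predicate = 10000000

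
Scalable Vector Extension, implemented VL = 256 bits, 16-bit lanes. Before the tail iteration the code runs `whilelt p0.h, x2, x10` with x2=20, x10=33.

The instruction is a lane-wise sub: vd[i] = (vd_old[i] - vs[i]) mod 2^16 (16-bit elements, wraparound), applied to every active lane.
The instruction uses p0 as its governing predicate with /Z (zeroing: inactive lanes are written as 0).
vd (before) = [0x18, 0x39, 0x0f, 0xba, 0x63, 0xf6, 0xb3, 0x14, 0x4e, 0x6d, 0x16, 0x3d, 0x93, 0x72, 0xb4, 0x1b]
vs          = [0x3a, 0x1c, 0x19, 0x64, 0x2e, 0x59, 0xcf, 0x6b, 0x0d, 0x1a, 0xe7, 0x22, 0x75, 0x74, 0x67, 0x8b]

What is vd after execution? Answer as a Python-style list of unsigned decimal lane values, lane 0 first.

register lanes = 256/16 = 16
p0[j] = (20+j < 33); true for j=0..12 → 13 lanes set
lane  0: sub(0x18,0x3a) ⇒ 0xffde
lane  1: sub(0x39,0x1c) ⇒ 0x1d
lane  2: sub(0x0f,0x19) ⇒ 0xfff6
lane  3: sub(0xba,0x64) ⇒ 0x56
lane  4: sub(0x63,0x2e) ⇒ 0x35
lane  5: sub(0xf6,0x59) ⇒ 0x9d
lane  6: sub(0xb3,0xcf) ⇒ 0xffe4
lane  7: sub(0x14,0x6b) ⇒ 0xffa9
lane  8: sub(0x4e,0x0d) ⇒ 0x41
lane  9: sub(0x6d,0x1a) ⇒ 0x53
lane 10: sub(0x16,0xe7) ⇒ 0xff2f
lane 11: sub(0x3d,0x22) ⇒ 0x1b
lane 12: sub(0x93,0x75) ⇒ 0x1e
lane 13: tail/zero ⇒ 0x00
lane 14: tail/zero ⇒ 0x00
lane 15: tail/zero ⇒ 0x00

vd = [65502, 29, 65526, 86, 53, 157, 65508, 65449, 65, 83, 65327, 27, 30, 0, 0, 0]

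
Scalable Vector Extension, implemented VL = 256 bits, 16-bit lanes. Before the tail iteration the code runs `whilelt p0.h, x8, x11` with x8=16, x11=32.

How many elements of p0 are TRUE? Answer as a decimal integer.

register lanes = 256/16 = 16
whilelt: lane j active iff 16+j < 32 → j < 16 → 16 active

vl = 16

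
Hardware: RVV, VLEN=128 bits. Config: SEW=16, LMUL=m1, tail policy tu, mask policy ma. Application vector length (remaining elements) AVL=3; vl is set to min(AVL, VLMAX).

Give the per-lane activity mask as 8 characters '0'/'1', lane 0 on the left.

VLMAX = VLEN×LMUL/SEW = 128×1/16 = 8
vl ← min(3, 8) = 3
bits (lane 0 leftmost): 11100000

predicate = 11100000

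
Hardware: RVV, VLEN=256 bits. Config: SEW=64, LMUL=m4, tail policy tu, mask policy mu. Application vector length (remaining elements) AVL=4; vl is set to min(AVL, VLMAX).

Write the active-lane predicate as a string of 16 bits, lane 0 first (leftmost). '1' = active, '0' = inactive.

predicate = 1111000000000000

VLMAX = (256 × 4) / 64 = 16 lanes
vl ← min(4, 16) = 4
bits (lane 0 leftmost): 1111000000000000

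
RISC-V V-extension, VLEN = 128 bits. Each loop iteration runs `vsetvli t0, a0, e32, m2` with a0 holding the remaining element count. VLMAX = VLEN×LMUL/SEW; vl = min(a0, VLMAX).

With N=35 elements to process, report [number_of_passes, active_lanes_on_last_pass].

[iterations, last_vl] = [5, 3]

VLMAX = VLEN×LMUL/SEW = 128×2/32 = 8
35 elements at 8/iter → 5 passes, remainder 3 on the last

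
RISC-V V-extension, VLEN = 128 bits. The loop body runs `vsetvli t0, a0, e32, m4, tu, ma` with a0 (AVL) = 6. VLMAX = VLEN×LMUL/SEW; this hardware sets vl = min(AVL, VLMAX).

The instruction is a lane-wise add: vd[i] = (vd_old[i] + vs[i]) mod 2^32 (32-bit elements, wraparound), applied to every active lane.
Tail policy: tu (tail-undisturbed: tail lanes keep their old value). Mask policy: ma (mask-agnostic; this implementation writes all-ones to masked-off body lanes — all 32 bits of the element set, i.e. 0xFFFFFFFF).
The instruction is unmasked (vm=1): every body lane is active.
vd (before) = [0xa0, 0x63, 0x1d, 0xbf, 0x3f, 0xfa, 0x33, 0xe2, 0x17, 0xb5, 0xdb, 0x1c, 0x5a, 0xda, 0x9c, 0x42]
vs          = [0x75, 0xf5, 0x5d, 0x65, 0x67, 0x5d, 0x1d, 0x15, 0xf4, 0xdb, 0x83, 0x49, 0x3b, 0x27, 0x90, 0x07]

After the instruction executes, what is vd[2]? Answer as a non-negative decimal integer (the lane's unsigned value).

vd[2] = 122

lanes per group: 128·4/32 = 16
vl = min(AVL, VLMAX) = min(6, 16) = 6
[0] add(0xa0,0x75) = 0x115
[1] add(0x63,0xf5) = 0x158
[2] add(0x1d,0x5d) = 0x7a
[3] add(0xbf,0x65) = 0x124
[4] add(0x3f,0x67) = 0xa6
[5] add(0xfa,0x5d) = 0x157
[6] tail/keep = 0x33
[7] tail/keep = 0xe2
[8] tail/keep = 0x17
[9] tail/keep = 0xb5
[10] tail/keep = 0xdb
[11] tail/keep = 0x1c
[12] tail/keep = 0x5a
[13] tail/keep = 0xda
[14] tail/keep = 0x9c
[15] tail/keep = 0x42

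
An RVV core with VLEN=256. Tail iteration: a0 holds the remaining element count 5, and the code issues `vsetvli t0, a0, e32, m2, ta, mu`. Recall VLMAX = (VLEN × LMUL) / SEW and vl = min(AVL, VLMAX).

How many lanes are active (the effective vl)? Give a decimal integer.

vl = 5

lanes per group: 256·2/32 = 16
vl = min(AVL, VLMAX) = min(5, 16) = 5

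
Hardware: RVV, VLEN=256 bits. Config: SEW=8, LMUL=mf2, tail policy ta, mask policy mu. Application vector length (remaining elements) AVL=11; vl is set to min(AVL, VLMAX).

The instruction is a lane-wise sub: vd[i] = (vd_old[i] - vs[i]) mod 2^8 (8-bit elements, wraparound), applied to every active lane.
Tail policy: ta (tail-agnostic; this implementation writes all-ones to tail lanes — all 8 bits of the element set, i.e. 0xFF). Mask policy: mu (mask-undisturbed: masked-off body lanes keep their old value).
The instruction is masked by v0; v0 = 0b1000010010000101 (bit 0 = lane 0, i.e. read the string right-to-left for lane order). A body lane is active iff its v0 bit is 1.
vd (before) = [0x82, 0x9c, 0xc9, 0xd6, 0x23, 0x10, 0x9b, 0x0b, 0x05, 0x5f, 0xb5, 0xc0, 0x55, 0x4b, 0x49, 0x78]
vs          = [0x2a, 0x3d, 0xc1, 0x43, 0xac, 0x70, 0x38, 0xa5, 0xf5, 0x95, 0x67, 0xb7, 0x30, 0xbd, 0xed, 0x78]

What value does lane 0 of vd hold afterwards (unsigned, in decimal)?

vd[0] = 88

lanes per group: 256·1/2/8 = 16
vl = min(AVL, VLMAX) = min(11, 16) = 11
[0] sub(0x82,0x2a) = 0x58
[1] mask-off/keep = 0x9c
[2] sub(0xc9,0xc1) = 0x08
[3] mask-off/keep = 0xd6
[4] mask-off/keep = 0x23
[5] mask-off/keep = 0x10
[6] mask-off/keep = 0x9b
[7] sub(0x0b,0xa5) = 0x66
[8] mask-off/keep = 0x05
[9] mask-off/keep = 0x5f
[10] sub(0xb5,0x67) = 0x4e
[11] tail/ones = 0xff
[12] tail/ones = 0xff
[13] tail/ones = 0xff
[14] tail/ones = 0xff
[15] tail/ones = 0xff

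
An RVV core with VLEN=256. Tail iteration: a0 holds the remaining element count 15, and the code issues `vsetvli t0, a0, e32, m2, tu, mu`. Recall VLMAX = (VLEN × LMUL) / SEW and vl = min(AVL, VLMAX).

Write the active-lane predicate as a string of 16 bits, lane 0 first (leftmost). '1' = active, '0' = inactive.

VLMAX = (256 × 2) / 32 = 16 lanes
vl = min(AVL, VLMAX) = min(15, 16) = 15
bits (lane 0 leftmost): 1111111111111110

predicate = 1111111111111110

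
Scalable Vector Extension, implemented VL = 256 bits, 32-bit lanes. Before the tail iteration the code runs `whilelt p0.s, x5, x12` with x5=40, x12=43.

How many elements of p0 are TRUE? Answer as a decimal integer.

vl = 3

register lanes = 256/32 = 8
p0[j] = (40+j < 43); true for j=0..2 → 3 lanes set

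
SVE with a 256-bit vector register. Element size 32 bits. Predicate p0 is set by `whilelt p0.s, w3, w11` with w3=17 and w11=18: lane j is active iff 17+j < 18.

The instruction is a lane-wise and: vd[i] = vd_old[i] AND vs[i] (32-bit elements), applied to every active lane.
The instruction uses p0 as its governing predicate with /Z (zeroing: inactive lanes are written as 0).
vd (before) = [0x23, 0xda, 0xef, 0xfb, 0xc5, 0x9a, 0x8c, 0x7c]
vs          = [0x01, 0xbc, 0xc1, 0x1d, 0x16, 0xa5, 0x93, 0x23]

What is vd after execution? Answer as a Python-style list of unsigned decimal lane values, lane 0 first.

lane count: 256 div 32 = 8
whilelt: lane j active iff 17+j < 18 → j < 1 → 1 active
vd[0] and(0x23,0x01) -> 0x01
vd[1] tail/zero -> 0x00
vd[2] tail/zero -> 0x00
vd[3] tail/zero -> 0x00
vd[4] tail/zero -> 0x00
vd[5] tail/zero -> 0x00
vd[6] tail/zero -> 0x00
vd[7] tail/zero -> 0x00

vd = [1, 0, 0, 0, 0, 0, 0, 0]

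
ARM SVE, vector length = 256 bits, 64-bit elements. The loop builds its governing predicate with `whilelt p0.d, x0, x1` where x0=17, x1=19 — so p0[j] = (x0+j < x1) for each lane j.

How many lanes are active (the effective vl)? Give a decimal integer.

register lanes = 256/64 = 4
whilelt: lane j active iff 17+j < 19 → j < 2 → 2 active

vl = 2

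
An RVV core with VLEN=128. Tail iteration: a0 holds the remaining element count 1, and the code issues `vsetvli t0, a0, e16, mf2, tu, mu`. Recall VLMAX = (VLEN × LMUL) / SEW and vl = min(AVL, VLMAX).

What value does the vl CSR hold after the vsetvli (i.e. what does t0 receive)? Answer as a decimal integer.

vl = 1

VLMAX = (128 × 1/2) / 16 = 4 lanes
AVL=1 ≤ VLMAX=4, so vl = 1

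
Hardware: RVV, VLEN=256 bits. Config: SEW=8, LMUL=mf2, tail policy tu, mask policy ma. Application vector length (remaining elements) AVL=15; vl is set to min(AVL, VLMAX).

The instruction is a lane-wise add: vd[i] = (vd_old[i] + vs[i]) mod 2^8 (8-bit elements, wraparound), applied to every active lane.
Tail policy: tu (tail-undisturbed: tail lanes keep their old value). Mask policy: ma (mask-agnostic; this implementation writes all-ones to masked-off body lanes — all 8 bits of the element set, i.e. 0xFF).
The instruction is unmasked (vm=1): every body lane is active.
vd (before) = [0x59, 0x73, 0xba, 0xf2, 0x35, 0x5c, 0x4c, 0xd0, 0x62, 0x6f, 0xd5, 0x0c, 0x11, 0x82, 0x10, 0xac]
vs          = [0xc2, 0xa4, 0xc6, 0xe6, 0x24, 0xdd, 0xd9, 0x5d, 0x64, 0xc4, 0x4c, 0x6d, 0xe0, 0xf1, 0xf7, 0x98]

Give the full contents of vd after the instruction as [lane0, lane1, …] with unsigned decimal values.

vd = [27, 23, 128, 216, 89, 57, 37, 45, 198, 51, 33, 121, 241, 115, 7, 172]

VLMAX = (256 × 1/2) / 8 = 16 lanes
vl = min(AVL, VLMAX) = min(15, 16) = 15
lane  0: add(0x59,0xc2) ⇒ 0x1b
lane  1: add(0x73,0xa4) ⇒ 0x17
lane  2: add(0xba,0xc6) ⇒ 0x80
lane  3: add(0xf2,0xe6) ⇒ 0xd8
lane  4: add(0x35,0x24) ⇒ 0x59
lane  5: add(0x5c,0xdd) ⇒ 0x39
lane  6: add(0x4c,0xd9) ⇒ 0x25
lane  7: add(0xd0,0x5d) ⇒ 0x2d
lane  8: add(0x62,0x64) ⇒ 0xc6
lane  9: add(0x6f,0xc4) ⇒ 0x33
lane 10: add(0xd5,0x4c) ⇒ 0x21
lane 11: add(0x0c,0x6d) ⇒ 0x79
lane 12: add(0x11,0xe0) ⇒ 0xf1
lane 13: add(0x82,0xf1) ⇒ 0x73
lane 14: add(0x10,0xf7) ⇒ 0x07
lane 15: tail/keep ⇒ 0xac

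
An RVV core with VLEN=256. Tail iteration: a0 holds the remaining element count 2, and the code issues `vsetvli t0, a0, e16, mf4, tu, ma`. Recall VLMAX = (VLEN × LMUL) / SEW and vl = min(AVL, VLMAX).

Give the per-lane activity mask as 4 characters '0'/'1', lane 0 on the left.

VLMAX = VLEN×LMUL/SEW = 256×1/4/16 = 4
vl = min(AVL, VLMAX) = min(2, 4) = 2
bits (lane 0 leftmost): 1100

predicate = 1100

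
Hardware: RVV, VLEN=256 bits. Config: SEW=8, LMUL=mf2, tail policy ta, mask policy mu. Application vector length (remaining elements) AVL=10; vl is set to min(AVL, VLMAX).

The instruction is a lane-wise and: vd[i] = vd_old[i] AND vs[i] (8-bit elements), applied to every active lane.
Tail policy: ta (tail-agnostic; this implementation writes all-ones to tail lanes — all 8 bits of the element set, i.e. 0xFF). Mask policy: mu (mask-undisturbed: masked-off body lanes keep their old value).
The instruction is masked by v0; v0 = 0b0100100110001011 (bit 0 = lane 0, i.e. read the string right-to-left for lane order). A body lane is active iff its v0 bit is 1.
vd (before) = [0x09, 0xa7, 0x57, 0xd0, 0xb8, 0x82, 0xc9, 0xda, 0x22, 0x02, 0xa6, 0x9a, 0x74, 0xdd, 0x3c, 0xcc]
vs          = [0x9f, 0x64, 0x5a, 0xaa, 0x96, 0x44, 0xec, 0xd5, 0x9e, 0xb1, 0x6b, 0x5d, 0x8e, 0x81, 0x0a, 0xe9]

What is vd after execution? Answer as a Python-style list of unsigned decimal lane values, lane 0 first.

vd = [9, 36, 87, 128, 184, 130, 201, 208, 2, 2, 255, 255, 255, 255, 255, 255]

VLMAX = VLEN×LMUL/SEW = 256×1/2/8 = 16
vl = min(AVL, VLMAX) = min(10, 16) = 10
  i=0: and(0x09,0x9f) → 9
  i=1: and(0xa7,0x64) → 36
  i=2: mask-off/keep → 87
  i=3: and(0xd0,0xaa) → 128
  i=4: mask-off/keep → 184
  i=5: mask-off/keep → 130
  i=6: mask-off/keep → 201
  i=7: and(0xda,0xd5) → 208
  i=8: and(0x22,0x9e) → 2
  i=9: mask-off/keep → 2
  i=10: tail/ones → 255
  i=11: tail/ones → 255
  i=12: tail/ones → 255
  i=13: tail/ones → 255
  i=14: tail/ones → 255
  i=15: tail/ones → 255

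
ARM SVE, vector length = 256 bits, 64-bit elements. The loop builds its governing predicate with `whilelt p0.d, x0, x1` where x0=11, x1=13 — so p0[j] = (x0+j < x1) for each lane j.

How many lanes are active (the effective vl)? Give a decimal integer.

vl = 2

register lanes = 256/64 = 4
whilelt: lane j active iff 11+j < 13 → j < 2 → 2 active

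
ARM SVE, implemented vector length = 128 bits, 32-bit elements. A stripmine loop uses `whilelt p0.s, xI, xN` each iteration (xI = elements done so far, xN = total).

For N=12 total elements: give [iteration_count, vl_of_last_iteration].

register lanes = 128/32 = 4
iterations = ceil(12/4) = 3; final-pass vl = 4

[iterations, last_vl] = [3, 4]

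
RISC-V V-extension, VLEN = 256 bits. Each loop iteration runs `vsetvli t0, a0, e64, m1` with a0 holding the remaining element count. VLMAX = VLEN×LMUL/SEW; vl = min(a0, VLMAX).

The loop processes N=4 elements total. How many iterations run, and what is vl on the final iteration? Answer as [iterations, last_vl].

[iterations, last_vl] = [1, 4]

lanes per group: 256·1/64 = 4
N=4: ⌈4/4⌉ = 1 iters; last vl = 4 − 0×4 = 4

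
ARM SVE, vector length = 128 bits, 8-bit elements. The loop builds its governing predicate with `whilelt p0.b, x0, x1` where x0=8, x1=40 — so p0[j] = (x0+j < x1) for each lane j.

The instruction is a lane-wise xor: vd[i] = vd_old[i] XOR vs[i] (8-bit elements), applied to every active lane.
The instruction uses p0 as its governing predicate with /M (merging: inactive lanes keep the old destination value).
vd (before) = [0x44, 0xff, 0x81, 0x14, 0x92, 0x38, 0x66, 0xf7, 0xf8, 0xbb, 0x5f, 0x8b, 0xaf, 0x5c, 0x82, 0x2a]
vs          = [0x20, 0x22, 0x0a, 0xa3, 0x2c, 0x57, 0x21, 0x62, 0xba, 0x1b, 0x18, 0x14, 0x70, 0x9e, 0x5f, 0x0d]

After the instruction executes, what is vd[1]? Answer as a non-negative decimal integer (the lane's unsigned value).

vd[1] = 221

lane count: 128 div 8 = 16
p0[j] = (8+j < 40); true for j=0..15 → 16 lanes set
vd[0] xor(0x44,0x20) -> 0x64
vd[1] xor(0xff,0x22) -> 0xdd
vd[2] xor(0x81,0x0a) -> 0x8b
vd[3] xor(0x14,0xa3) -> 0xb7
vd[4] xor(0x92,0x2c) -> 0xbe
vd[5] xor(0x38,0x57) -> 0x6f
vd[6] xor(0x66,0x21) -> 0x47
vd[7] xor(0xf7,0x62) -> 0x95
vd[8] xor(0xf8,0xba) -> 0x42
vd[9] xor(0xbb,0x1b) -> 0xa0
vd[10] xor(0x5f,0x18) -> 0x47
vd[11] xor(0x8b,0x14) -> 0x9f
vd[12] xor(0xaf,0x70) -> 0xdf
vd[13] xor(0x5c,0x9e) -> 0xc2
vd[14] xor(0x82,0x5f) -> 0xdd
vd[15] xor(0x2a,0x0d) -> 0x27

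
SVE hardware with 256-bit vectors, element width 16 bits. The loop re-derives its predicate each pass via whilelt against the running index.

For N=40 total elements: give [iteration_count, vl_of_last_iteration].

[iterations, last_vl] = [3, 8]

256-bit reg / 16-bit elem → 16 lanes
iterations = ceil(40/16) = 3; final-pass vl = 8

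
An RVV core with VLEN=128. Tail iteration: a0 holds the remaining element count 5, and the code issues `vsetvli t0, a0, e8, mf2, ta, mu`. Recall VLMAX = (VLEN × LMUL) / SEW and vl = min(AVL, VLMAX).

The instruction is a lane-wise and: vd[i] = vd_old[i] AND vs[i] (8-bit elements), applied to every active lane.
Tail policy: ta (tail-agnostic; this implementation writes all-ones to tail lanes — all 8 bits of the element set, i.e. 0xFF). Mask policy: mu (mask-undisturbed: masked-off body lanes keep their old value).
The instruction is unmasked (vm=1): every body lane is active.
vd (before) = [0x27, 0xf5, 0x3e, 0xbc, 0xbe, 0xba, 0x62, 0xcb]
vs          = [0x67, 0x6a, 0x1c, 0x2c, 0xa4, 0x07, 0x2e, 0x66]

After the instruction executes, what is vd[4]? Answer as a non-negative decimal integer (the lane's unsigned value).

VLMAX = VLEN×LMUL/SEW = 128×1/2/8 = 8
vl = min(AVL, VLMAX) = min(5, 8) = 5
vd[0] and(0x27,0x67) -> 0x27
vd[1] and(0xf5,0x6a) -> 0x60
vd[2] and(0x3e,0x1c) -> 0x1c
vd[3] and(0xbc,0x2c) -> 0x2c
vd[4] and(0xbe,0xa4) -> 0xa4
vd[5] tail/ones -> 0xff
vd[6] tail/ones -> 0xff
vd[7] tail/ones -> 0xff

vd[4] = 164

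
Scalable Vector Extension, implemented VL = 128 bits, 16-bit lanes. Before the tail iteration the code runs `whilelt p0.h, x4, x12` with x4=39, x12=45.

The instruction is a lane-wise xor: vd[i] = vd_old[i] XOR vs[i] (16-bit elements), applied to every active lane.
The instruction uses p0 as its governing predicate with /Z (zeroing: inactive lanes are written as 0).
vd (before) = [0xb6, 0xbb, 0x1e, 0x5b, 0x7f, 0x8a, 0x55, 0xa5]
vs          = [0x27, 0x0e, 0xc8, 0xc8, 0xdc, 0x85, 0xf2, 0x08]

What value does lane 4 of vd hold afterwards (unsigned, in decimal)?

vd[4] = 163

register lanes = 128/16 = 8
active while 39+j < 45, i.e. j ∈ [0,6) capped at 8 ⇒ 6
lane  0: xor(0xb6,0x27) ⇒ 0x91
lane  1: xor(0xbb,0x0e) ⇒ 0xb5
lane  2: xor(0x1e,0xc8) ⇒ 0xd6
lane  3: xor(0x5b,0xc8) ⇒ 0x93
lane  4: xor(0x7f,0xdc) ⇒ 0xa3
lane  5: xor(0x8a,0x85) ⇒ 0x0f
lane  6: tail/zero ⇒ 0x00
lane  7: tail/zero ⇒ 0x00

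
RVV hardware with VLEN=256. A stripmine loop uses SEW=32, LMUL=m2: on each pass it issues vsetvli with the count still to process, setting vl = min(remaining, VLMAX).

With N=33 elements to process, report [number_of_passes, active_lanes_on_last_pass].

VLMAX = (256 × 2) / 32 = 16 lanes
N=33: ⌈33/16⌉ = 3 iters; last vl = 33 − 2×16 = 1

[iterations, last_vl] = [3, 1]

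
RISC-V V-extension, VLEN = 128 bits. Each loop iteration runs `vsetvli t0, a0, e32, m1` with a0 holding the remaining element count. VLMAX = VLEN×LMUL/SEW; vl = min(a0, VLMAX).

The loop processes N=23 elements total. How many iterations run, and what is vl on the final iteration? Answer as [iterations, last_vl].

[iterations, last_vl] = [6, 3]

VLMAX = VLEN×LMUL/SEW = 128×1/32 = 4
N=23: ⌈23/4⌉ = 6 iters; last vl = 23 − 5×4 = 3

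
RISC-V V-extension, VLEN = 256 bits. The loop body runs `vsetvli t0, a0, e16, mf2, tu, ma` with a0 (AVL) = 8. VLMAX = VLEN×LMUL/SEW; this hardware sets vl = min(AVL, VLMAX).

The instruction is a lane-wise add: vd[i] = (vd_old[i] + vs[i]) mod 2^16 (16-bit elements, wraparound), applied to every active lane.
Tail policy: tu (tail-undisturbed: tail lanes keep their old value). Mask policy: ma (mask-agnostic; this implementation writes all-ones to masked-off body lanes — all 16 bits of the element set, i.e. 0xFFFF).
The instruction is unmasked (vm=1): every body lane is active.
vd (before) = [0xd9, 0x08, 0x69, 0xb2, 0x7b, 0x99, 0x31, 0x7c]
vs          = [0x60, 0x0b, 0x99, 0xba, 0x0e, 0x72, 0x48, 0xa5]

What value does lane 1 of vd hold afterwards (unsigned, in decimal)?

vd[1] = 19

VLMAX = VLEN×LMUL/SEW = 256×1/2/16 = 8
vl ← min(8, 8) = 8
[0] add(0xd9,0x60) = 0x139
[1] add(0x08,0x0b) = 0x13
[2] add(0x69,0x99) = 0x102
[3] add(0xb2,0xba) = 0x16c
[4] add(0x7b,0x0e) = 0x89
[5] add(0x99,0x72) = 0x10b
[6] add(0x31,0x48) = 0x79
[7] add(0x7c,0xa5) = 0x121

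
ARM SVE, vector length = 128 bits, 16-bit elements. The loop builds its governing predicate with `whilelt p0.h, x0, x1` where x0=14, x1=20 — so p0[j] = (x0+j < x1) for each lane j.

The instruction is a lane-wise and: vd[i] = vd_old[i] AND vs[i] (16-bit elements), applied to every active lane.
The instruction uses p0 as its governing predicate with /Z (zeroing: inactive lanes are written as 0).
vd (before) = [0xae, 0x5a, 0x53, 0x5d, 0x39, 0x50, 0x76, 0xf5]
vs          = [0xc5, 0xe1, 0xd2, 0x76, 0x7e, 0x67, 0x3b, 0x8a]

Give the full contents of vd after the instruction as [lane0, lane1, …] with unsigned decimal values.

vd = [132, 64, 82, 84, 56, 64, 0, 0]

lane count: 128 div 16 = 8
p0[j] = (14+j < 20); true for j=0..5 → 6 lanes set
lane  0: and(0xae,0xc5) ⇒ 0x84
lane  1: and(0x5a,0xe1) ⇒ 0x40
lane  2: and(0x53,0xd2) ⇒ 0x52
lane  3: and(0x5d,0x76) ⇒ 0x54
lane  4: and(0x39,0x7e) ⇒ 0x38
lane  5: and(0x50,0x67) ⇒ 0x40
lane  6: tail/zero ⇒ 0x00
lane  7: tail/zero ⇒ 0x00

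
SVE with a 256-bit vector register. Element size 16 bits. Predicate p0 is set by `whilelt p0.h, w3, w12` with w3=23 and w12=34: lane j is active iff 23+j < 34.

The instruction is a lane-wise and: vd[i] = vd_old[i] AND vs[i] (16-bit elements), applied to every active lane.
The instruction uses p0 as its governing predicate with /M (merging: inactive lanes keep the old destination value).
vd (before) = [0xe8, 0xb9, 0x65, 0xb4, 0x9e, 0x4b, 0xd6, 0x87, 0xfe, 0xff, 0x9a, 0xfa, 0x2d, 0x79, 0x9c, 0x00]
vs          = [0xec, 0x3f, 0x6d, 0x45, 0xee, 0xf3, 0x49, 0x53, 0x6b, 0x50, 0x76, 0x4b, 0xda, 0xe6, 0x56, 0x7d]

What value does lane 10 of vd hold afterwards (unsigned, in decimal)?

vd[10] = 18

lane count: 256 div 16 = 16
active while 23+j < 34, i.e. j ∈ [0,11) capped at 16 ⇒ 11
vd[0] and(0xe8,0xec) -> 0xe8
vd[1] and(0xb9,0x3f) -> 0x39
vd[2] and(0x65,0x6d) -> 0x65
vd[3] and(0xb4,0x45) -> 0x04
vd[4] and(0x9e,0xee) -> 0x8e
vd[5] and(0x4b,0xf3) -> 0x43
vd[6] and(0xd6,0x49) -> 0x40
vd[7] and(0x87,0x53) -> 0x03
vd[8] and(0xfe,0x6b) -> 0x6a
vd[9] and(0xff,0x50) -> 0x50
vd[10] and(0x9a,0x76) -> 0x12
vd[11] tail/keep -> 0xfa
vd[12] tail/keep -> 0x2d
vd[13] tail/keep -> 0x79
vd[14] tail/keep -> 0x9c
vd[15] tail/keep -> 0x00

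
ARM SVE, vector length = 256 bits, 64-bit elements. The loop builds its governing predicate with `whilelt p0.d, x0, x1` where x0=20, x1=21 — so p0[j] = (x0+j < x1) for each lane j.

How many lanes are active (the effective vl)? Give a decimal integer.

register lanes = 256/64 = 4
whilelt: lane j active iff 20+j < 21 → j < 1 → 1 active

vl = 1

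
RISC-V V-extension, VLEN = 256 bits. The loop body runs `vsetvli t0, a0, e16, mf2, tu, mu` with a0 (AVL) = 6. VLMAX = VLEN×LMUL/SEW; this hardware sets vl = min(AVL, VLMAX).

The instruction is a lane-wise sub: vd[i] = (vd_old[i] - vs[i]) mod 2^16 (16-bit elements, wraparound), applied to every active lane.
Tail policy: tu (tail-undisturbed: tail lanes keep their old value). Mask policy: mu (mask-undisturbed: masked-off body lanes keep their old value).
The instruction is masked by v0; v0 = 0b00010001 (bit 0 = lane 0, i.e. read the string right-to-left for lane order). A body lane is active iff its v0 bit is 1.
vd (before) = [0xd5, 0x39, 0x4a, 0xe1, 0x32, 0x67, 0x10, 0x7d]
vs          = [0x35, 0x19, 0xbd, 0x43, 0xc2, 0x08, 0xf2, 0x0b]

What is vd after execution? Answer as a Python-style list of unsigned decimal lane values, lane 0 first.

lanes per group: 256·1/2/16 = 8
AVL=6 ≤ VLMAX=8, so vl = 6
[0] sub(0xd5,0x35) = 0xa0
[1] mask-off/keep = 0x39
[2] mask-off/keep = 0x4a
[3] mask-off/keep = 0xe1
[4] sub(0x32,0xc2) = 0xff70
[5] mask-off/keep = 0x67
[6] tail/keep = 0x10
[7] tail/keep = 0x7d

vd = [160, 57, 74, 225, 65392, 103, 16, 125]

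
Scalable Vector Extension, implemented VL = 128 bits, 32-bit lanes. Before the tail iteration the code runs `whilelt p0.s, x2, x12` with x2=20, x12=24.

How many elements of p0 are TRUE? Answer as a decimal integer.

register lanes = 128/32 = 4
active while 20+j < 24, i.e. j ∈ [0,4) capped at 4 ⇒ 4

vl = 4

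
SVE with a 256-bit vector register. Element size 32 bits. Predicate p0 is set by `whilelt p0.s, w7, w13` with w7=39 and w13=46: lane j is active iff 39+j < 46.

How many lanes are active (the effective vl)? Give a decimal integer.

vl = 7

256-bit reg / 32-bit elem → 8 lanes
active while 39+j < 46, i.e. j ∈ [0,7) capped at 8 ⇒ 7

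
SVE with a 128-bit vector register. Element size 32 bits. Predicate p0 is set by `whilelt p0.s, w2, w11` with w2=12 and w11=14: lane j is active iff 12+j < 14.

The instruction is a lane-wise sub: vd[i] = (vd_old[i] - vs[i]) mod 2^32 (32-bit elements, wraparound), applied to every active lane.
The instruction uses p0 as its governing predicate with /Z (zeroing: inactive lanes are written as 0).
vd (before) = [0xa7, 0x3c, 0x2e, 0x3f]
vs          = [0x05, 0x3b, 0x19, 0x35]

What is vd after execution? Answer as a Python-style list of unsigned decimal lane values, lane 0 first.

lane count: 128 div 32 = 4
whilelt: lane j active iff 12+j < 14 → j < 2 → 2 active
[0] sub(0xa7,0x05) = 0xa2
[1] sub(0x3c,0x3b) = 0x01
[2] tail/zero = 0x00
[3] tail/zero = 0x00

vd = [162, 1, 0, 0]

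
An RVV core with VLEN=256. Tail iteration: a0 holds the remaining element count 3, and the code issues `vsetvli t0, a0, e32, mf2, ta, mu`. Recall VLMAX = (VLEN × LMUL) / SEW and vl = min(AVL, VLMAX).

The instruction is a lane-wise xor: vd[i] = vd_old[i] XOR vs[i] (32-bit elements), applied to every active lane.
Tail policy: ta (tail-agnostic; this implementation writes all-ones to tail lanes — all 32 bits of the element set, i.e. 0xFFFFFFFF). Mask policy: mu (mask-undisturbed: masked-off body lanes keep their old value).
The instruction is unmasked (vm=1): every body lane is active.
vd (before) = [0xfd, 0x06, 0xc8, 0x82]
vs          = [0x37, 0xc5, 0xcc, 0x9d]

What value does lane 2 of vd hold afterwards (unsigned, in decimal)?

vd[2] = 4

VLMAX = VLEN×LMUL/SEW = 256×1/2/32 = 4
vl ← min(3, 4) = 3
vd[0] xor(0xfd,0x37) -> 0xca
vd[1] xor(0x06,0xc5) -> 0xc3
vd[2] xor(0xc8,0xcc) -> 0x04
vd[3] tail/ones -> 0xffffffff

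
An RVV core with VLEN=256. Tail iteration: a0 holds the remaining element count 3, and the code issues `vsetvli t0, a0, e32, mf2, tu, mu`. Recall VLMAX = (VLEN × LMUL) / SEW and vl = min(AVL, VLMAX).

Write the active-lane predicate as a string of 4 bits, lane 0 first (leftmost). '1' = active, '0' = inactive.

lanes per group: 256·1/2/32 = 4
AVL=3 ≤ VLMAX=4, so vl = 3
bits (lane 0 leftmost): 1110

predicate = 1110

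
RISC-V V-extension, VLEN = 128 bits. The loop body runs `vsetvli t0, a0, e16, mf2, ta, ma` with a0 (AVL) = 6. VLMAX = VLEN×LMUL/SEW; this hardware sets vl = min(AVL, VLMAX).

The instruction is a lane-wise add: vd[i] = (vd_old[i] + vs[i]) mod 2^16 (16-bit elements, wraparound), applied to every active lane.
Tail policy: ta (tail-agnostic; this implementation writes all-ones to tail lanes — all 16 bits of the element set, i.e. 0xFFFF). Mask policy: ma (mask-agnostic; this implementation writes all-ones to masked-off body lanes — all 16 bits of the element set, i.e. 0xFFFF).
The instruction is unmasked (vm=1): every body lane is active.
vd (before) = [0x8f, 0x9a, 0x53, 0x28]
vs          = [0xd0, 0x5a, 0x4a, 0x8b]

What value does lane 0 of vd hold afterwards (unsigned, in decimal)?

vd[0] = 351

VLMAX = (128 × 1/2) / 16 = 4 lanes
AVL=6 > VLMAX=4, so vl = 4
[0] add(0x8f,0xd0) = 0x15f
[1] add(0x9a,0x5a) = 0xf4
[2] add(0x53,0x4a) = 0x9d
[3] add(0x28,0x8b) = 0xb3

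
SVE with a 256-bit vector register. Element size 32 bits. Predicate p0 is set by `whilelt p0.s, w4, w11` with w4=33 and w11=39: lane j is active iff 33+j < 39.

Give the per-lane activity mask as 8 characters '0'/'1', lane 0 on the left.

register lanes = 256/32 = 8
whilelt: lane j active iff 33+j < 39 → j < 6 → 6 active
bits (lane 0 leftmost): 11111100

predicate = 11111100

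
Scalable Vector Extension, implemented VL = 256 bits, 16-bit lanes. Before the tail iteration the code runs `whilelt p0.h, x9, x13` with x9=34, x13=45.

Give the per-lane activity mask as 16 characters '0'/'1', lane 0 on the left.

predicate = 1111111111100000

lane count: 256 div 16 = 16
whilelt: lane j active iff 34+j < 45 → j < 11 → 11 active
bits (lane 0 leftmost): 1111111111100000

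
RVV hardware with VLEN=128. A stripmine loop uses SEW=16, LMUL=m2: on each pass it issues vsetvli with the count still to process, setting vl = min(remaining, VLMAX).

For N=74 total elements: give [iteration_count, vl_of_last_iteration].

VLMAX = VLEN×LMUL/SEW = 128×2/16 = 16
iterations = ceil(74/16) = 5; final-pass vl = 10

[iterations, last_vl] = [5, 10]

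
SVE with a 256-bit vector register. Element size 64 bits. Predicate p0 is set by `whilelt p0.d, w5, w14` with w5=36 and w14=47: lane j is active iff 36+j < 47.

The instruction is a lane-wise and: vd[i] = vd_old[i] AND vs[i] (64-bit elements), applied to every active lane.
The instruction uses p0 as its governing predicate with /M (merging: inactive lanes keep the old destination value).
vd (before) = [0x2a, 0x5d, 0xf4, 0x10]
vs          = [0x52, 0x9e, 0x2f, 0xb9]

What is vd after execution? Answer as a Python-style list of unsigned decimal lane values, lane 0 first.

lane count: 256 div 64 = 4
active while 36+j < 47, i.e. j ∈ [0,11) capped at 4 ⇒ 4
[0] and(0x2a,0x52) = 0x02
[1] and(0x5d,0x9e) = 0x1c
[2] and(0xf4,0x2f) = 0x24
[3] and(0x10,0xb9) = 0x10

vd = [2, 28, 36, 16]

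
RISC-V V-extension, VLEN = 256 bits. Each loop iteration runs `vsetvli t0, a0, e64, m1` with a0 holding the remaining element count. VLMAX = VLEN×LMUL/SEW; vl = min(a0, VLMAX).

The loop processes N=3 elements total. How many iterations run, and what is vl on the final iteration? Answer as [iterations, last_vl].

VLMAX = VLEN×LMUL/SEW = 256×1/64 = 4
iterations = ceil(3/4) = 1; final-pass vl = 3

[iterations, last_vl] = [1, 3]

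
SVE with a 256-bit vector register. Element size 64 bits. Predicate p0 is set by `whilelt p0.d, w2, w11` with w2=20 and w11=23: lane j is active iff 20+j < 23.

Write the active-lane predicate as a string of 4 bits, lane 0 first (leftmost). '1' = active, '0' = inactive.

predicate = 1110

register lanes = 256/64 = 4
p0[j] = (20+j < 23); true for j=0..2 → 3 lanes set
bits (lane 0 leftmost): 1110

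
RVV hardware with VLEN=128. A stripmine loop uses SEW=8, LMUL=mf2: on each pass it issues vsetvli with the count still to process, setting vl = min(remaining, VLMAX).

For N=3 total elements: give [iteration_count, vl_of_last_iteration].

lanes per group: 128·1/2/8 = 8
N=3: ⌈3/8⌉ = 1 iters; last vl = 3 − 0×8 = 3

[iterations, last_vl] = [1, 3]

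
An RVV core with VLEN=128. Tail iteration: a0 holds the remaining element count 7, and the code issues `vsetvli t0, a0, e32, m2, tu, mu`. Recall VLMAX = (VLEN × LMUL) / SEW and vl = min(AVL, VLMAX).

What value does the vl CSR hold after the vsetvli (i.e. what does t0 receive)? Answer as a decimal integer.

VLMAX = (128 × 2) / 32 = 8 lanes
vl ← min(7, 8) = 7

vl = 7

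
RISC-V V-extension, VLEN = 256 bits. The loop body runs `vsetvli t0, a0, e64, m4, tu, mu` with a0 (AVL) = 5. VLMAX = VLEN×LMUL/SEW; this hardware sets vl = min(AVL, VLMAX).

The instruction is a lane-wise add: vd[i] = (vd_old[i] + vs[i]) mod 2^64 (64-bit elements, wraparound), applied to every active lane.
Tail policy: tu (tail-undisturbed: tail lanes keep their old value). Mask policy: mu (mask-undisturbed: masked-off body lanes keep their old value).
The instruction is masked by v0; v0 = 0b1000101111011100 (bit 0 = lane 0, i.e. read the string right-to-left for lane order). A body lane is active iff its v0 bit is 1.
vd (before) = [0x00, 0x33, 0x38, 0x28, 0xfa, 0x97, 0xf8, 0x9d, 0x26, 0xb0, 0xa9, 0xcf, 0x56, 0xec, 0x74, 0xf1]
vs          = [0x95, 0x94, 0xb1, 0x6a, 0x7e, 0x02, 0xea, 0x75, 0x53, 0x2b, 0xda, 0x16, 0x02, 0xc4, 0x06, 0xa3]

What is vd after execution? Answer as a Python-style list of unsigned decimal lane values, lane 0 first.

vd = [0, 51, 233, 146, 376, 151, 248, 157, 38, 176, 169, 207, 86, 236, 116, 241]

VLMAX = VLEN×LMUL/SEW = 256×4/64 = 16
vl = min(AVL, VLMAX) = min(5, 16) = 5
vd[0] mask-off/keep -> 0x00
vd[1] mask-off/keep -> 0x33
vd[2] add(0x38,0xb1) -> 0xe9
vd[3] add(0x28,0x6a) -> 0x92
vd[4] add(0xfa,0x7e) -> 0x178
vd[5] tail/keep -> 0x97
vd[6] tail/keep -> 0xf8
vd[7] tail/keep -> 0x9d
vd[8] tail/keep -> 0x26
vd[9] tail/keep -> 0xb0
vd[10] tail/keep -> 0xa9
vd[11] tail/keep -> 0xcf
vd[12] tail/keep -> 0x56
vd[13] tail/keep -> 0xec
vd[14] tail/keep -> 0x74
vd[15] tail/keep -> 0xf1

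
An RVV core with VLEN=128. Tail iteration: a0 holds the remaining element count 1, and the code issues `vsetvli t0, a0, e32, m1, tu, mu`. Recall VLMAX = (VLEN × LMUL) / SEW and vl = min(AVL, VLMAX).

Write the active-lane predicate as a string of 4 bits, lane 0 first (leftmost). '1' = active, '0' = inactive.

predicate = 1000

VLMAX = (128 × 1) / 32 = 4 lanes
AVL=1 ≤ VLMAX=4, so vl = 1
bits (lane 0 leftmost): 1000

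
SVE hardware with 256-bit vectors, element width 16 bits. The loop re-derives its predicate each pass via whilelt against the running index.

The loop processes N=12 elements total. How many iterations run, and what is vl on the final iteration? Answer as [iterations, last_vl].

[iterations, last_vl] = [1, 12]

256-bit reg / 16-bit elem → 16 lanes
12 elements at 16/iter → 1 passes, remainder 12 on the last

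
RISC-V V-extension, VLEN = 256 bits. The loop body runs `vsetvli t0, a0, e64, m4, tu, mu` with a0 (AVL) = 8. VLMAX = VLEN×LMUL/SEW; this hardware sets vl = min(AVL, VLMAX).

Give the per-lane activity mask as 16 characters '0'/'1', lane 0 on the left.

lanes per group: 256·4/64 = 16
vl = min(AVL, VLMAX) = min(8, 16) = 8
bits (lane 0 leftmost): 1111111100000000

predicate = 1111111100000000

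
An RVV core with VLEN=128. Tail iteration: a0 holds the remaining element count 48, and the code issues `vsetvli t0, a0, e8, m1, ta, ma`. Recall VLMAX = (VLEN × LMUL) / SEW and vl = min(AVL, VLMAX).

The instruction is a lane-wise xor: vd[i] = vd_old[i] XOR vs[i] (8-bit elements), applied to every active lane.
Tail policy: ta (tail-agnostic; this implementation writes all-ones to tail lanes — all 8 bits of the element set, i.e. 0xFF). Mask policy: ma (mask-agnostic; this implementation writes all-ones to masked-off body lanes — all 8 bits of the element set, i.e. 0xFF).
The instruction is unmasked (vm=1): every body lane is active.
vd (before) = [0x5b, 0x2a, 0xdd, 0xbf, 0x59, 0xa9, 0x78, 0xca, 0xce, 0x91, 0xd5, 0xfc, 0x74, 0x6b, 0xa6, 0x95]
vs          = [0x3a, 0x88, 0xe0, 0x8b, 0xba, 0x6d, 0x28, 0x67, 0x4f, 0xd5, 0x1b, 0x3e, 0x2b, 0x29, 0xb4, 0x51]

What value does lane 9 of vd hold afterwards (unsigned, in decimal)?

vd[9] = 68

lanes per group: 128·1/8 = 16
vl ← min(48, 16) = 16
  i=0: xor(0x5b,0x3a) → 97
  i=1: xor(0x2a,0x88) → 162
  i=2: xor(0xdd,0xe0) → 61
  i=3: xor(0xbf,0x8b) → 52
  i=4: xor(0x59,0xba) → 227
  i=5: xor(0xa9,0x6d) → 196
  i=6: xor(0x78,0x28) → 80
  i=7: xor(0xca,0x67) → 173
  i=8: xor(0xce,0x4f) → 129
  i=9: xor(0x91,0xd5) → 68
  i=10: xor(0xd5,0x1b) → 206
  i=11: xor(0xfc,0x3e) → 194
  i=12: xor(0x74,0x2b) → 95
  i=13: xor(0x6b,0x29) → 66
  i=14: xor(0xa6,0xb4) → 18
  i=15: xor(0x95,0x51) → 196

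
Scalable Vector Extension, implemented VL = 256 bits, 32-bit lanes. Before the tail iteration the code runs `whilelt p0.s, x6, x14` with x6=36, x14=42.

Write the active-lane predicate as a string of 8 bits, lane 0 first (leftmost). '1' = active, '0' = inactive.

register lanes = 256/32 = 8
whilelt: lane j active iff 36+j < 42 → j < 6 → 6 active
bits (lane 0 leftmost): 11111100

predicate = 11111100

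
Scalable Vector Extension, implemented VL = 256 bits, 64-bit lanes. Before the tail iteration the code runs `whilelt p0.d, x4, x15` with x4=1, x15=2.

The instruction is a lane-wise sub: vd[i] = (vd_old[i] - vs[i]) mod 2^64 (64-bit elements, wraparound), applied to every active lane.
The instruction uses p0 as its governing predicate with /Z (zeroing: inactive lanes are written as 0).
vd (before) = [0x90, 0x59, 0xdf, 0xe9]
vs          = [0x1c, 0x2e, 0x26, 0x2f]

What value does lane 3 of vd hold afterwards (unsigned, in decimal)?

vd[3] = 0

lane count: 256 div 64 = 4
whilelt: lane j active iff 1+j < 2 → j < 1 → 1 active
lane  0: sub(0x90,0x1c) ⇒ 0x74
lane  1: tail/zero ⇒ 0x00
lane  2: tail/zero ⇒ 0x00
lane  3: tail/zero ⇒ 0x00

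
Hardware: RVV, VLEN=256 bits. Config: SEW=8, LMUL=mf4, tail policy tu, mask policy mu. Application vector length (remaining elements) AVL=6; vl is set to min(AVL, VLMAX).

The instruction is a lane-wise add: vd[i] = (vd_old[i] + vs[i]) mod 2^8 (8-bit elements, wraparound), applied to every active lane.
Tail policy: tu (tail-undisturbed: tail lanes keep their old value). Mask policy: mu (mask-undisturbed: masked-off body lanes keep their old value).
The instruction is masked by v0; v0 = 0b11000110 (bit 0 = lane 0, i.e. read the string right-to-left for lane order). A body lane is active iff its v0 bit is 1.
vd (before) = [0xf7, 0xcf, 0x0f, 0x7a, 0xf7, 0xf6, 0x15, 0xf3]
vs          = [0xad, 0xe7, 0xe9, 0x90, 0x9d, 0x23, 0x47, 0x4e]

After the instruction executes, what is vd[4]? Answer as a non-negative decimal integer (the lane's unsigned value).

VLMAX = (256 × 1/4) / 8 = 8 lanes
vl = min(AVL, VLMAX) = min(6, 8) = 6
[0] mask-off/keep = 0xf7
[1] add(0xcf,0xe7) = 0xb6
[2] add(0x0f,0xe9) = 0xf8
[3] mask-off/keep = 0x7a
[4] mask-off/keep = 0xf7
[5] mask-off/keep = 0xf6
[6] tail/keep = 0x15
[7] tail/keep = 0xf3

vd[4] = 247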